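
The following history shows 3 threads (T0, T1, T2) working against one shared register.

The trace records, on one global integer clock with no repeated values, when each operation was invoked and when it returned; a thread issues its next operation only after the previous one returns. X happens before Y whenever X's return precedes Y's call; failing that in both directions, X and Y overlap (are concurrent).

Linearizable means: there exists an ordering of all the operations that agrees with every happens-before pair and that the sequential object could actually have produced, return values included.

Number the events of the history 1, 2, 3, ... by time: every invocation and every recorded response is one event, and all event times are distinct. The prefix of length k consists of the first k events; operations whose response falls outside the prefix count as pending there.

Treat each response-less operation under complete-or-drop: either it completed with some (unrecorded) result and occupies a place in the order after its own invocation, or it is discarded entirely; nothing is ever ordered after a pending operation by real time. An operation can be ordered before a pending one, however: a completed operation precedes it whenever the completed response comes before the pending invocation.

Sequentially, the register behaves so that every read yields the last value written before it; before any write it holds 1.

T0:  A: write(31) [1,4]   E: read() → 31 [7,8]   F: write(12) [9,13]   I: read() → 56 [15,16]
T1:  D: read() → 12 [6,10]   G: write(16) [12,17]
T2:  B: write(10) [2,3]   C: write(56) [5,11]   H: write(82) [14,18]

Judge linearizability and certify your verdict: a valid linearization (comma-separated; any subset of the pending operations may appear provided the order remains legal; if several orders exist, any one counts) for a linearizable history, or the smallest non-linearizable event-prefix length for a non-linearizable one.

linearizable — witness: B, A, E, F, D, C, I, G, H

after step 1 (B write(10)): value 10
after step 2 (A write(31)): value 31
after step 3 (E read() → 31): value 31
after step 4 (F write(12)): value 12
after step 5 (D read() → 12): value 12
after step 6 (C write(56)): value 56
after step 7 (I read() → 56): value 56
after step 8 (G write(16)): value 16
after step 9 (H write(82)): value 82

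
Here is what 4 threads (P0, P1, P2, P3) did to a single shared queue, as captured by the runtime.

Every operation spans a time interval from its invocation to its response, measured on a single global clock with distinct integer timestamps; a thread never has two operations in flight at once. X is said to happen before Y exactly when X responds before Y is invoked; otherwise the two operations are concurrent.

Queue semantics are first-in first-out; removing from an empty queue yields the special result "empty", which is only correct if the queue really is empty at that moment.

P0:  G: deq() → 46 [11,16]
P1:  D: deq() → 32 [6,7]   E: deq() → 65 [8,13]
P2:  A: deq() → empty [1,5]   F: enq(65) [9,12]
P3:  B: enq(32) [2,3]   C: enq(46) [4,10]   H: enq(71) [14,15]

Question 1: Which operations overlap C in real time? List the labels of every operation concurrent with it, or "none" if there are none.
Answer: A, D, E, F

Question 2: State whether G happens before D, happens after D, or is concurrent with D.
Answer: after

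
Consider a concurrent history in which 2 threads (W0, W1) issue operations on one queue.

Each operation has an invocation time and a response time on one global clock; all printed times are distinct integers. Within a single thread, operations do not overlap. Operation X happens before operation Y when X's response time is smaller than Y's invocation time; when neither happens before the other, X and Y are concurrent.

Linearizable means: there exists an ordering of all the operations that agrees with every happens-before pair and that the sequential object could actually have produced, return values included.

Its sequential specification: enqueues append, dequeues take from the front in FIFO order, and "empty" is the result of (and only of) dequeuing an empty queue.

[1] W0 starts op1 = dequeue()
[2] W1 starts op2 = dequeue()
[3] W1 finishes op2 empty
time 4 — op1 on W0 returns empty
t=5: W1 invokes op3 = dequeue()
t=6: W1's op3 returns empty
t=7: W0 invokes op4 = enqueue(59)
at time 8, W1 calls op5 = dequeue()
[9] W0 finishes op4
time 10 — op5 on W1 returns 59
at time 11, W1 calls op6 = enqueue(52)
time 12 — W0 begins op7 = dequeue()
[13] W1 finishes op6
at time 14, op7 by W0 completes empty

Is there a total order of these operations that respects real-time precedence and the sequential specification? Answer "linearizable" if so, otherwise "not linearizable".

one valid linearization: op1, op2, op3, op4, op5, op7, op6
after step 1 (op1 dequeue() → empty): queue <>
after step 2 (op2 dequeue() → empty): queue <>
after step 3 (op3 dequeue() → empty): queue <>
after step 4 (op4 enqueue(59)): queue <59>
after step 5 (op5 dequeue() → 59): queue <>
after step 6 (op7 dequeue() → empty): queue <>
after step 7 (op6 enqueue(52)): queue <52>

linearizable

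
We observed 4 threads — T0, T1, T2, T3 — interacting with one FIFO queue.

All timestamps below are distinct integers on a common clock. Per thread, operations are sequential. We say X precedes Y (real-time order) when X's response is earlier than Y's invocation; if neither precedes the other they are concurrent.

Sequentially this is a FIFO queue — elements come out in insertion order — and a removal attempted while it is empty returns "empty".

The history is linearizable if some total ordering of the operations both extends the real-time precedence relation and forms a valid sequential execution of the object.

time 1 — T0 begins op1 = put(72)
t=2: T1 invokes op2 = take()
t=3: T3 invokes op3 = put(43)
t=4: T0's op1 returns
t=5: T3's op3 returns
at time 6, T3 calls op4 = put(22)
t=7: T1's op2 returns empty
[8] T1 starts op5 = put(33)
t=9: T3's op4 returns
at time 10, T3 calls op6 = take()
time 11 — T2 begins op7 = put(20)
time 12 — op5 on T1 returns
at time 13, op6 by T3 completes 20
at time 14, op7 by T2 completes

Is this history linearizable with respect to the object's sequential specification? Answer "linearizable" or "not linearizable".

events 1..12 are fine; event 13 — the response of op6 at time 13 — makes the prefix non-linearizable
22 orders of the 6 completed FIFO queue ops respect real time; none is legal
completion choices over the 1 pending operation (op7) were checked; none helps
one such order, op1, op2, op3, op4, op5, op6 (pending dropped), breaks at step 2 where op2 take() → empty is illegal
one such order, op1, op2, op3, op4, op6, op5 (pending dropped), breaks at step 2 where op2 take() → empty is illegal

not linearizable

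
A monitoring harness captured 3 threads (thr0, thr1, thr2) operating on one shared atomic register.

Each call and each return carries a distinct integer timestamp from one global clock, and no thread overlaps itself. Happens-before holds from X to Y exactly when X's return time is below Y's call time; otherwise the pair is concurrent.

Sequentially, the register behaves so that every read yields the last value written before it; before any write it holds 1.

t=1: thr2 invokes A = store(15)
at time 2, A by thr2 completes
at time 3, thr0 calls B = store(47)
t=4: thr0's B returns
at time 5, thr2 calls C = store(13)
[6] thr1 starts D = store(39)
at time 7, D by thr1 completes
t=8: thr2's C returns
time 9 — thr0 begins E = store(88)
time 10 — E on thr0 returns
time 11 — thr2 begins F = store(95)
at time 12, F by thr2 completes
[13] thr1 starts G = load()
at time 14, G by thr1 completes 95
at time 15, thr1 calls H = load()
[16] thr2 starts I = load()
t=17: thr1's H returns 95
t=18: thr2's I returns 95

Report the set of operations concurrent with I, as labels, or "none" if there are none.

I runs from 16 to 18; window-overlapping ops are concurrent
A [1,2]: before
B [3,4]: before
C [5,8]: before
D [6,7]: before
E [9,10]: before
F [11,12]: before
G [13,14]: before
H [15,17]: concurrent

H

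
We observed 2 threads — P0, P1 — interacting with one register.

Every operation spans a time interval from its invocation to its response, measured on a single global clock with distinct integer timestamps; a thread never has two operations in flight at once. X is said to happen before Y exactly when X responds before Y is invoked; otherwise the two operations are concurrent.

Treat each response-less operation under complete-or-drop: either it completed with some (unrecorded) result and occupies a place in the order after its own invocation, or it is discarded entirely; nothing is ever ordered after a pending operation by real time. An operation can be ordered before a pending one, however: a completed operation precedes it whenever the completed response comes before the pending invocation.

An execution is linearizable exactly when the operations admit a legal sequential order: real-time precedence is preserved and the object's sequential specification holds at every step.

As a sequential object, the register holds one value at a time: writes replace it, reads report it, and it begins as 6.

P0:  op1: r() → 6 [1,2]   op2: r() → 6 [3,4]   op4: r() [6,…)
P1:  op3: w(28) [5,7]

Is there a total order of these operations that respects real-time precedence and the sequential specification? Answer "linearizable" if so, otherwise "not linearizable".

witness order: op1, op2, op3
step 1: op1 r() → 6 — value 6
step 2: op2 r() → 6 — value 6
step 3: op3 w(28) — value 28

linearizable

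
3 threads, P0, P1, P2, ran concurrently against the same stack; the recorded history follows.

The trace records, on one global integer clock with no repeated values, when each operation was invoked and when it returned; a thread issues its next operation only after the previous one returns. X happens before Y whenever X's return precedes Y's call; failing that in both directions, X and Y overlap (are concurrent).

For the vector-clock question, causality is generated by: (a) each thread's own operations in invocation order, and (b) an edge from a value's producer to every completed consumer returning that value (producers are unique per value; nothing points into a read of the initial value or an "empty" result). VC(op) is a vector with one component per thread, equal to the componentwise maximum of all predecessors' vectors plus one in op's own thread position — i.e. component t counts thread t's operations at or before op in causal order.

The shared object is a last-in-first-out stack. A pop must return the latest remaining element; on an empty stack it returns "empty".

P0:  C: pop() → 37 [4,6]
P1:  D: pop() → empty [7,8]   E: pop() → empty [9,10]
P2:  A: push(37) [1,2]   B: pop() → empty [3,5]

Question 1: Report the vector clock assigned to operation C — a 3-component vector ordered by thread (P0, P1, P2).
VC(A, invoked at 1): no causal predecessors; +1 on P2 → (0, 0, 1)
VC(D, invoked at 7): no causal predecessors; +1 on P1 → (0, 1, 0)
invoked at 3, B merges VC(A)=(0, 0, 1) and bumps P2's slot → (0, 0, 2)
invoked at 9, E merges VC(D)=(0, 1, 0) and bumps P1's slot → (0, 2, 0)
invoked at 4, C merges VC(A)=(0, 0, 1) and bumps P0's slot → (1, 0, 1)
target: VC(C) = (1, 0, 1)

(1, 0, 1)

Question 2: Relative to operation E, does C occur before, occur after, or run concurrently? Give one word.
C spans [4,6], E spans [9,10]
resp(C)=6 < inv(E)=9

before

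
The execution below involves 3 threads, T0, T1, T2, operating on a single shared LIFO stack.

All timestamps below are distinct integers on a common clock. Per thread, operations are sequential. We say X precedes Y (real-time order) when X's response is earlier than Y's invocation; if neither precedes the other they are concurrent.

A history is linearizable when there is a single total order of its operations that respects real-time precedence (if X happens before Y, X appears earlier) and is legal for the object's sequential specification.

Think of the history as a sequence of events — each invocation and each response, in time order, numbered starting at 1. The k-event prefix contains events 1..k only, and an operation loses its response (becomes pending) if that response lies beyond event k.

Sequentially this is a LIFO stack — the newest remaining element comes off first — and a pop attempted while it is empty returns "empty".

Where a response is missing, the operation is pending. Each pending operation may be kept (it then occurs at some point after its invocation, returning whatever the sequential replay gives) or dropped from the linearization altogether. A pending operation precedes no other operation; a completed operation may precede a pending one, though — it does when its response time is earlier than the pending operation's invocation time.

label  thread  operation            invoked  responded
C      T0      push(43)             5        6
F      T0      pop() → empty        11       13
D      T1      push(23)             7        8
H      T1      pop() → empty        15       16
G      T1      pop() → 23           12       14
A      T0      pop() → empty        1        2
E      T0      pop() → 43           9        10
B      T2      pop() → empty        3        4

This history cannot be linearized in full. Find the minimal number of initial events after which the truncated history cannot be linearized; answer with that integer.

10

events 1..9 are still linearizable — one witness is A, B, C, D:
step 1: A pop() → empty — stack <>
step 2: B pop() → empty — stack <>
step 3: C push(43) — stack <43>
step 4: D push(23) — stack <43,23>
event 10 — E's response, time 10 — after it, nothing linearizes
sample order A, B, C, D, E stalls at step 5 — E pop() → 43 has no legal effect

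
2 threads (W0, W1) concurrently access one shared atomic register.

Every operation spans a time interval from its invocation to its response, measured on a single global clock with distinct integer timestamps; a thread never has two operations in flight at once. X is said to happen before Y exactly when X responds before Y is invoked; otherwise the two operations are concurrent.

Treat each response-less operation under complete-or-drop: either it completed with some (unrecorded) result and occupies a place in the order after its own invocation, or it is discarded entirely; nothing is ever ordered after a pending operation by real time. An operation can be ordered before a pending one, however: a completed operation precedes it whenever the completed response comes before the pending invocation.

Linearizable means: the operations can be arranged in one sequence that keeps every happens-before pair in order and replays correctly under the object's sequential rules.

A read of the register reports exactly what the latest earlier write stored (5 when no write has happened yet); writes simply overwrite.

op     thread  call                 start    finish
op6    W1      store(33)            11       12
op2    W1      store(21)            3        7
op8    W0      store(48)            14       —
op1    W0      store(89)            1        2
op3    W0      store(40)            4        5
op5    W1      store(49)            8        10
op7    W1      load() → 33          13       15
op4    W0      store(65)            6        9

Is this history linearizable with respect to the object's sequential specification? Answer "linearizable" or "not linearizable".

witness order: op1, op2, op3, op4, op5, op6, op7
after step 1 (op1 store(89)): value 89
after step 2 (op2 store(21)): value 21
after step 3 (op3 store(40)): value 40
after step 4 (op4 store(65)): value 65
after step 5 (op5 store(49)): value 49
after step 6 (op6 store(33)): value 33
after step 7 (op7 load() → 33): value 33

linearizable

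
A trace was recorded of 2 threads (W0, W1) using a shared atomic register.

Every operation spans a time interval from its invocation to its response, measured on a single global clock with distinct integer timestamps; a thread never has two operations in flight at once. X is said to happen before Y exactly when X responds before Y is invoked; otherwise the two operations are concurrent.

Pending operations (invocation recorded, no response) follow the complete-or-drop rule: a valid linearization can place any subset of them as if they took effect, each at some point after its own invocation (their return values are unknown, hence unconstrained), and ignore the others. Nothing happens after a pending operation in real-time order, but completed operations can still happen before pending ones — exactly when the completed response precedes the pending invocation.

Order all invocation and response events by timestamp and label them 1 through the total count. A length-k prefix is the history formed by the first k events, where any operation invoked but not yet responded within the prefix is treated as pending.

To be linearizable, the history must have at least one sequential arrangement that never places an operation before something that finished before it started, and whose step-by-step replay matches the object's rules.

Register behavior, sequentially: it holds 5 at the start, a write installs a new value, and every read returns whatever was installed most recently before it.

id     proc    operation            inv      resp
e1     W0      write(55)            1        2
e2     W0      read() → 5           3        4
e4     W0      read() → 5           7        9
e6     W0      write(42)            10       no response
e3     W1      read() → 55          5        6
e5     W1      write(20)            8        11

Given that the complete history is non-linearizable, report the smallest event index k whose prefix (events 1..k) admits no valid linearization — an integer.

events 1..3 are still linearizable — one witness is e1:
after step 1 (e1 write(55)): value 55
adding event 4 (e2 responds at 4) leaves no legal real-time order
sample order e1, e2 stalls at step 2 — e2 read() → 5 has no legal effect

4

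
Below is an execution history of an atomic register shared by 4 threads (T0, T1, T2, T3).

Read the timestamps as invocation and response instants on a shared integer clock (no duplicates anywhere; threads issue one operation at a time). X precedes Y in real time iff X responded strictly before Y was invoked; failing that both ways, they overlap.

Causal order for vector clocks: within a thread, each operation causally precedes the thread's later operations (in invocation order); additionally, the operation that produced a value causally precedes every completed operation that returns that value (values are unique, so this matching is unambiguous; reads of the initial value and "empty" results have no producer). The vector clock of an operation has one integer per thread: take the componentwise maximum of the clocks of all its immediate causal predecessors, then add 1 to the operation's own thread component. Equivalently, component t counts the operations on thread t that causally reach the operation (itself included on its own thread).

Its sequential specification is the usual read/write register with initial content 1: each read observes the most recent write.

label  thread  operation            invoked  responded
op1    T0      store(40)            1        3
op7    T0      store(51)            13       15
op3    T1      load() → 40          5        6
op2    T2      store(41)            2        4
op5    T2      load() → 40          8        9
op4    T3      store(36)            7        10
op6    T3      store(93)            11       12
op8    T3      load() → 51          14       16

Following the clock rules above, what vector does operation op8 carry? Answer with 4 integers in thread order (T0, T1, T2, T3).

(2, 0, 0, 3)

invoked at 7, op4 has no predecessors; its own T3 bump gives (0, 0, 0, 1)
invoked at 2, op2 has no predecessors; its own T2 bump gives (0, 0, 1, 0)
invoked at 1, op1 has no predecessors; its own T0 bump gives (1, 0, 0, 0)
invoked at 11, op6 merges VC(op4)=(0, 0, 0, 1) and bumps T3's slot → (0, 0, 0, 2)
invoked at 5, op3 merges VC(op1)=(1, 0, 0, 0) and bumps T1's slot → (1, 1, 0, 0)
invoked at 13, op7 merges VC(op1)=(1, 0, 0, 0) and bumps T0's slot → (2, 0, 0, 0)
invoked at 8, op5 merges VC(op1)=(1, 0, 0, 0), VC(op2)=(0, 0, 1, 0) and bumps T2's slot → (1, 0, 2, 0)
invoked at 14, op8 merges VC(op6)=(0, 0, 0, 2), VC(op7)=(2, 0, 0, 0) and bumps T3's slot → (2, 0, 0, 3)
target: VC(op8) = (2, 0, 0, 3)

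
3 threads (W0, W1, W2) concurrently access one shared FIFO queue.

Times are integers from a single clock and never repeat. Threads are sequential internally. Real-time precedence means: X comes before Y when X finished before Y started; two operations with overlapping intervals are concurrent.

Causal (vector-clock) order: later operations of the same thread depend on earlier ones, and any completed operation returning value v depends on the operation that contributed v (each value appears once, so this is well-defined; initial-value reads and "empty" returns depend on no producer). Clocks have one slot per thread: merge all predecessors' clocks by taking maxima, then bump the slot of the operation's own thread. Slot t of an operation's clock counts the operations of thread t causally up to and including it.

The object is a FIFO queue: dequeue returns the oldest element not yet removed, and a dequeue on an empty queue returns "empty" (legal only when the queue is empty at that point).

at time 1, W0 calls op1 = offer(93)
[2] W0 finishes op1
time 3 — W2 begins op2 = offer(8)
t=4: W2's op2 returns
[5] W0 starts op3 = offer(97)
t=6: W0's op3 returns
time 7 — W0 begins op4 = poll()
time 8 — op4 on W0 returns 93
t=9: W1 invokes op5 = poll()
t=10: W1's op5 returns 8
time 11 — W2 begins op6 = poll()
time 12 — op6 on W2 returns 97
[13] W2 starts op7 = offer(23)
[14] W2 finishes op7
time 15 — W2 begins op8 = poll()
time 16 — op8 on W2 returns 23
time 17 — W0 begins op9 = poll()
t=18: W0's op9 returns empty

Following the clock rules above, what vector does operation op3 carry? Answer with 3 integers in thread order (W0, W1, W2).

no predecessors for op2 (invoked 3): W2 increments from zero → (0, 0, 1)
no predecessors for op1 (invoked 1): W0 increments from zero → (1, 0, 0)
op5, invoked 9, takes VC(op2)=(0, 0, 1) under max, adds 1 for W1 → (0, 1, 1)
op3, invoked 5, takes VC(op1)=(1, 0, 0) under max, adds 1 for W0 → (2, 0, 0)
op4, invoked 7, takes VC(op1)=(1, 0, 0), VC(op3)=(2, 0, 0) under max, adds 1 for W0 → (3, 0, 0)
op6, invoked 11, takes VC(op2)=(0, 0, 1), VC(op3)=(2, 0, 0) under max, adds 1 for W2 → (2, 0, 2)
op9, invoked 17, takes VC(op4)=(3, 0, 0) under max, adds 1 for W0 → (4, 0, 0)
op7, invoked 13, takes VC(op6)=(2, 0, 2) under max, adds 1 for W2 → (2, 0, 3)
op8, invoked 15, takes VC(op7)=(2, 0, 3) under max, adds 1 for W2 → (2, 0, 4)
target: VC(op3) = (2, 0, 0)

(2, 0, 0)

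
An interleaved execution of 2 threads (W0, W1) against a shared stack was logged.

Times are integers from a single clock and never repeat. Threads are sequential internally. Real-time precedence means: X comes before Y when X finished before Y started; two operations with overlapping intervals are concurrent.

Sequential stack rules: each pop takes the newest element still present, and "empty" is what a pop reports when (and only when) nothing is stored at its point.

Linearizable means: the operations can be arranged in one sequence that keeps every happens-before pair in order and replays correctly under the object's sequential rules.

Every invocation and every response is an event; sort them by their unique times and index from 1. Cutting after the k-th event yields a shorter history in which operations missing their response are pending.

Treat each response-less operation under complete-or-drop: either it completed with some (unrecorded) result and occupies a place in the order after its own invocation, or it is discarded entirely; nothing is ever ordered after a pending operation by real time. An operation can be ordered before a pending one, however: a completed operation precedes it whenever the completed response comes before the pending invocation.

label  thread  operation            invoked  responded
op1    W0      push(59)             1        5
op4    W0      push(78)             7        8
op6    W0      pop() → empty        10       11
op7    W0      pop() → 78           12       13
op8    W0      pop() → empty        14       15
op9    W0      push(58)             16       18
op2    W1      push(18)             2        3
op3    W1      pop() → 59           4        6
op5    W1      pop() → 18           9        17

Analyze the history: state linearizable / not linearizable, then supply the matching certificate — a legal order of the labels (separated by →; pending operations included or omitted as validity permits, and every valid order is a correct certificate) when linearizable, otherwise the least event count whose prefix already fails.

cut after 10 events: linearizable; cut after 11 events (op6 responds, time 11): not linearizable
checked exhaustively: 3 real-time-consistent orders of 5 completed operations, zero legal stack replays
no escape via the 1 pending operation (op5): every completion choice fails
e.g. op1, op2, op3, op4, op6 (pending dropped): illegal at step 3, since op3 pop() → 59 cannot apply there
e.g. op2, op1, op3, op4, op6 (pending dropped): illegal at step 5, since op6 pop() → empty cannot apply there

not linearizable — minimal violating prefix: 11 events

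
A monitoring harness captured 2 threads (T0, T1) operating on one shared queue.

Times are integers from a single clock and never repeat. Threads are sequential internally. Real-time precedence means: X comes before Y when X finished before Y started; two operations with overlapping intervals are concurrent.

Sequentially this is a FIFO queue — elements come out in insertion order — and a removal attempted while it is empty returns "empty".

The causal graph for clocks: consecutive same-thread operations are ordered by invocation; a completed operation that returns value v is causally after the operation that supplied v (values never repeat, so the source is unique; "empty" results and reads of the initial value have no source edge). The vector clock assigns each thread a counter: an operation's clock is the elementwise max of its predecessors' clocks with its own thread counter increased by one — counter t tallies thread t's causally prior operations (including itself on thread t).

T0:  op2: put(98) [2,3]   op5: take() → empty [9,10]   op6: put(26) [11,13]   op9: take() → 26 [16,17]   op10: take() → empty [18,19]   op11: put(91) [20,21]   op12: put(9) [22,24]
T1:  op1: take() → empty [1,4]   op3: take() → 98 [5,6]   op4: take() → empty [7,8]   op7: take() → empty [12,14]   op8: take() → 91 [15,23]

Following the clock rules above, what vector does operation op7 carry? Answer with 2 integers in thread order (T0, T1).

VC(op1, invoked at 1): no causal predecessors; +1 on T1 → (0, 1)
VC(op2, invoked at 2): no causal predecessors; +1 on T0 → (1, 0)
invoked at 9, op5 merges VC(op2)=(1, 0) and bumps T0's slot → (2, 0)
invoked at 5, op3 merges VC(op1)=(0, 1), VC(op2)=(1, 0) and bumps T1's slot → (1, 2)
invoked at 11, op6 merges VC(op5)=(2, 0) and bumps T0's slot → (3, 0)
invoked at 7, op4 merges VC(op3)=(1, 2) and bumps T1's slot → (1, 3)
invoked at 16, op9 merges VC(op6)=(3, 0) and bumps T0's slot → (4, 0)
invoked at 12, op7 merges VC(op4)=(1, 3) and bumps T1's slot → (1, 4)
invoked at 18, op10 merges VC(op9)=(4, 0) and bumps T0's slot → (5, 0)
invoked at 20, op11 merges VC(op10)=(5, 0) and bumps T0's slot → (6, 0)
invoked at 22, op12 merges VC(op11)=(6, 0) and bumps T0's slot → (7, 0)
invoked at 15, op8 merges VC(op7)=(1, 4), VC(op11)=(6, 0) and bumps T1's slot → (6, 5)
target: VC(op7) = (1, 4)

(1, 4)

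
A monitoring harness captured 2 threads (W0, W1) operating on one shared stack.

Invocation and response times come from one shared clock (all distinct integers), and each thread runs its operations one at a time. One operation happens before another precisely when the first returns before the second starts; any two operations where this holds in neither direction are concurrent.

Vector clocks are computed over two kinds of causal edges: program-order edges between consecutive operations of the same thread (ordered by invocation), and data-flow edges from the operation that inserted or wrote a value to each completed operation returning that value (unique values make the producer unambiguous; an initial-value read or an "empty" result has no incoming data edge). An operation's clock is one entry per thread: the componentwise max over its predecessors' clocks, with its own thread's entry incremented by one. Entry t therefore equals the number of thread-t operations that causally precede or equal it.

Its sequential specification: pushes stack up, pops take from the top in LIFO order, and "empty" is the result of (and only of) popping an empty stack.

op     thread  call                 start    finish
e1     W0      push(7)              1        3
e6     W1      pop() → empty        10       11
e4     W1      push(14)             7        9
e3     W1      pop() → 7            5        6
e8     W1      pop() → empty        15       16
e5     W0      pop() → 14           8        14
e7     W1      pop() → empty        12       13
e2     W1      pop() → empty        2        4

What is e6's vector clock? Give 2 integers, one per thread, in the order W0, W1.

(1, 4)

VC(e2, invoked at 2): no causal predecessors; +1 on W1 → (0, 1)
VC(e1, invoked at 1): no causal predecessors; +1 on W0 → (1, 0)
e3, invoked 5, takes VC(e1)=(1, 0), VC(e2)=(0, 1) under max, adds 1 for W1 → (1, 2)
e4, invoked 7, takes VC(e3)=(1, 2) under max, adds 1 for W1 → (1, 3)
e6, invoked 10, takes VC(e4)=(1, 3) under max, adds 1 for W1 → (1, 4)
e5, invoked 8, takes VC(e1)=(1, 0), VC(e4)=(1, 3) under max, adds 1 for W0 → (2, 3)
e7, invoked 12, takes VC(e6)=(1, 4) under max, adds 1 for W1 → (1, 5)
e8, invoked 15, takes VC(e7)=(1, 5) under max, adds 1 for W1 → (1, 6)
target: VC(e6) = (1, 4)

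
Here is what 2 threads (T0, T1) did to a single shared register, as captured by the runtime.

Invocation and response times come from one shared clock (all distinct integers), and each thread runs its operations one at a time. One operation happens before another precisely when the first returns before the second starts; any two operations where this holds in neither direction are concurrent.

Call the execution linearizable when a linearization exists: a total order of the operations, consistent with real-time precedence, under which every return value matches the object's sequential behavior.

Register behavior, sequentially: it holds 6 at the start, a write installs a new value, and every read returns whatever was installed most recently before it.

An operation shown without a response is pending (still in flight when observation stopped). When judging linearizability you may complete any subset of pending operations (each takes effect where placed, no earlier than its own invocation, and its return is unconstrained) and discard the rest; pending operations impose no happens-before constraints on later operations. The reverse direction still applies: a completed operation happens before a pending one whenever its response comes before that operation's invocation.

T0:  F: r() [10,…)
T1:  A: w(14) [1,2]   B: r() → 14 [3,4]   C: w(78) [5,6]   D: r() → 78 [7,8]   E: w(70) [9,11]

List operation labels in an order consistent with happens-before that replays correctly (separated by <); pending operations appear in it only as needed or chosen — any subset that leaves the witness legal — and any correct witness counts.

after step 1 (A w(14)): value 14
after step 2 (B r() → 14): value 14
after step 3 (C w(78)): value 78
after step 4 (D r() → 78): value 78
after step 5 (E w(70)): value 70

A < B < C < D < E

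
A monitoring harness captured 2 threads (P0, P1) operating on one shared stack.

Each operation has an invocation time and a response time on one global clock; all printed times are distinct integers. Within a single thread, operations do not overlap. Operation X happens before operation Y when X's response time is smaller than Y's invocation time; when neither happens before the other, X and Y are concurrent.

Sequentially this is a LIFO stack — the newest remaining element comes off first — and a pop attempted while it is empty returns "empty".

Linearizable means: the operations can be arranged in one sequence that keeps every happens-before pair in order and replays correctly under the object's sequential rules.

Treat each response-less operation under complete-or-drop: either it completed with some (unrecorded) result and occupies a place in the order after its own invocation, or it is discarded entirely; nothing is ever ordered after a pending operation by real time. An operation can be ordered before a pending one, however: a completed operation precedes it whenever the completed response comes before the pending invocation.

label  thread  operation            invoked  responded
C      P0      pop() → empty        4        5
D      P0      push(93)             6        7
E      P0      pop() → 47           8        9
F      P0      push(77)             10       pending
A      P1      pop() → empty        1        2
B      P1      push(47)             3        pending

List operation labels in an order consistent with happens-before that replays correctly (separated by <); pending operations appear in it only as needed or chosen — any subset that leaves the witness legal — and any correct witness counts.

A < C < D < B < E

step 1: A pop() → empty — stack <>
step 2: C pop() → empty — stack <>
step 3: D push(93) — stack <93>
step 4: B push(47) (pending, included) — stack <93,47>
step 5: E pop() → 47 — stack <93>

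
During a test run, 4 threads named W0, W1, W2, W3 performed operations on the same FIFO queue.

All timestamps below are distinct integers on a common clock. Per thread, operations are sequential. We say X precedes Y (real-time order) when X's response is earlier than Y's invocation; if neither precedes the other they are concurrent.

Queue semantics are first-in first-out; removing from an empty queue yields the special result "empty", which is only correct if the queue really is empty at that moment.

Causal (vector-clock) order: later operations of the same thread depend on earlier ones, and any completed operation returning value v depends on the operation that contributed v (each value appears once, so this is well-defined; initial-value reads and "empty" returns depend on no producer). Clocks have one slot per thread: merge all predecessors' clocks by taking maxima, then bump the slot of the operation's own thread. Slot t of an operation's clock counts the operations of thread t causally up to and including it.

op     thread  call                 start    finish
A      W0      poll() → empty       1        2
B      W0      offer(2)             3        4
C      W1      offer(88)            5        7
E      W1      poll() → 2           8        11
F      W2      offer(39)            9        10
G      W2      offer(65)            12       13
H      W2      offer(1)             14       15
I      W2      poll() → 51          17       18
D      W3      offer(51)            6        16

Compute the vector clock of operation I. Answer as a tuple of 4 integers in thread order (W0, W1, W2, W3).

(0, 0, 4, 1)

VC(D, invoked at 6): no causal predecessors; +1 on W3 → (0, 0, 0, 1)
VC(F, invoked at 9): no causal predecessors; +1 on W2 → (0, 0, 1, 0)
VC(C, invoked at 5): no causal predecessors; +1 on W1 → (0, 1, 0, 0)
VC(A, invoked at 1): no causal predecessors; +1 on W0 → (1, 0, 0, 0)
invoked at 12, G merges VC(F)=(0, 0, 1, 0) and bumps W2's slot → (0, 0, 2, 0)
invoked at 3, B merges VC(A)=(1, 0, 0, 0) and bumps W0's slot → (2, 0, 0, 0)
invoked at 14, H merges VC(G)=(0, 0, 2, 0) and bumps W2's slot → (0, 0, 3, 0)
invoked at 8, E merges VC(B)=(2, 0, 0, 0), VC(C)=(0, 1, 0, 0) and bumps W1's slot → (2, 2, 0, 0)
invoked at 17, I merges VC(D)=(0, 0, 0, 1), VC(H)=(0, 0, 3, 0) and bumps W2's slot → (0, 0, 4, 1)
target: VC(I) = (0, 0, 4, 1)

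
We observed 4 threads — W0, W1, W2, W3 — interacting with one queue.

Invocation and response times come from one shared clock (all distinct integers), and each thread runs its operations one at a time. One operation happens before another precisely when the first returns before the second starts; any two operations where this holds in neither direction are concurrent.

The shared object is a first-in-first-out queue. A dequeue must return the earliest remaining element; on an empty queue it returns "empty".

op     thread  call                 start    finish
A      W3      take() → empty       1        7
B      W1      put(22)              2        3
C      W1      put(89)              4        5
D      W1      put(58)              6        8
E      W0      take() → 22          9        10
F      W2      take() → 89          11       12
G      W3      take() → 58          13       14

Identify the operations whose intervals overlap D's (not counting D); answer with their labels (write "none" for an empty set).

A

overlap test against D [6,8]: concurrent iff the interval meets 6..8
A [1,7]: concurrent
B [2,3]: before
C [4,5]: before
E [9,10]: after
F [11,12]: after
G [13,14]: after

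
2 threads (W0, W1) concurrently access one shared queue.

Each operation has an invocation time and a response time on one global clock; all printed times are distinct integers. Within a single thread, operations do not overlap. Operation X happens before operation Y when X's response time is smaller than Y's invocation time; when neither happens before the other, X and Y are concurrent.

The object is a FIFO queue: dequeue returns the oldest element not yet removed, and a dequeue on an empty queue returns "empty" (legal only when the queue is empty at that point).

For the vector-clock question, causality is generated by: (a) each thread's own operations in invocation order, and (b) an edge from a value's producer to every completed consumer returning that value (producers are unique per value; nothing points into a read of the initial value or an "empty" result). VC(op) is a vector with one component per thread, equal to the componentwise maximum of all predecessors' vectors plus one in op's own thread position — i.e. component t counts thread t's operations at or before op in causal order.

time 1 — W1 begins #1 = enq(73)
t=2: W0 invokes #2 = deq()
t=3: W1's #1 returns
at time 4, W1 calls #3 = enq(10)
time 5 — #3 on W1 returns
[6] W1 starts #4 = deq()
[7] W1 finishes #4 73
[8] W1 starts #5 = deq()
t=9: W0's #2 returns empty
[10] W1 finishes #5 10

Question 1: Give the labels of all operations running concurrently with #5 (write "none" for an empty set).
Answer: #2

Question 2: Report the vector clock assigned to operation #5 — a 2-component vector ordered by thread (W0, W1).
Answer: (0, 4)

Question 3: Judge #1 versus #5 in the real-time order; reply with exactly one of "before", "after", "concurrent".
Answer: before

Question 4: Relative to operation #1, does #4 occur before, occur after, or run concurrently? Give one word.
Answer: after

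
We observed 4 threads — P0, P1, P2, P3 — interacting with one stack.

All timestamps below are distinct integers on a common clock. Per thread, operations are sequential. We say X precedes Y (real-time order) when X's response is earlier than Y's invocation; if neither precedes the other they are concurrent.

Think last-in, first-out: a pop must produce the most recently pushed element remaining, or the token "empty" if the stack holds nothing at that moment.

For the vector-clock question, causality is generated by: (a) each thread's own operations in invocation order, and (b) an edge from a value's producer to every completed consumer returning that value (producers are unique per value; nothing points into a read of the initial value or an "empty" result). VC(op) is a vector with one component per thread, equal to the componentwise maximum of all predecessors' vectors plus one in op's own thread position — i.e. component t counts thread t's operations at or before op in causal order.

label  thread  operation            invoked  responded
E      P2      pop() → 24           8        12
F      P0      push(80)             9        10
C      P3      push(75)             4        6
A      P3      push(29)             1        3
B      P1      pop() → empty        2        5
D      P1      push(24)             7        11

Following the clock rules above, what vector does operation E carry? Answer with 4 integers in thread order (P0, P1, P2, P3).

(0, 2, 1, 0)

VC(A, invoked at 1): no causal predecessors; +1 on P3 → (0, 0, 0, 1)
VC(B, invoked at 2): no causal predecessors; +1 on P1 → (0, 1, 0, 0)
VC(F, invoked at 9): no causal predecessors; +1 on P0 → (1, 0, 0, 0)
C (invocation 4): componentwise max over VC(A)=(0, 0, 0, 1), +1 at P3, giving (0, 0, 0, 2)
D (invocation 7): componentwise max over VC(B)=(0, 1, 0, 0), +1 at P1, giving (0, 2, 0, 0)
E (invocation 8): componentwise max over VC(D)=(0, 2, 0, 0), +1 at P2, giving (0, 2, 1, 0)
target: VC(E) = (0, 2, 1, 0)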